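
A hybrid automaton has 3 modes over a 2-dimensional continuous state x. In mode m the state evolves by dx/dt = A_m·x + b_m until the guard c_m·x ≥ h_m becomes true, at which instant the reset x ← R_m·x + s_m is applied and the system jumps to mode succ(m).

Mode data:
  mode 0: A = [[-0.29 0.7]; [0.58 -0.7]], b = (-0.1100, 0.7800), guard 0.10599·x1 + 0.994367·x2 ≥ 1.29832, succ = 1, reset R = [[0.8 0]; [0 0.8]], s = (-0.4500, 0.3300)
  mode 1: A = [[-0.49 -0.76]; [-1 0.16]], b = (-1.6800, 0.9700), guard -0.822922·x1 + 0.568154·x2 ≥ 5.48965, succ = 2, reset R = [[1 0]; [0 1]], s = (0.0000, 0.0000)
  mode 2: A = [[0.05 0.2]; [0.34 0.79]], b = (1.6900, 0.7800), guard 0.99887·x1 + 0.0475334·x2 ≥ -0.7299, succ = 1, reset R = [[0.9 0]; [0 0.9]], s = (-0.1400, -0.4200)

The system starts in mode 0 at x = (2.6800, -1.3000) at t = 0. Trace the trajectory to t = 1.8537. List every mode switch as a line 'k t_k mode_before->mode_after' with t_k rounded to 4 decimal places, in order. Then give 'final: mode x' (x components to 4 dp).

1 1.2614 0->1
final: 1 -0.6350 1.8093

Mode 0: guard c·x = 1.2983 hit at Δt = 1.2614 (t = 1.2614), x⁻ = (1.8837, 1.1049) → reset → x⁺ = (1.0570, 1.2139), jump to mode 1
Mode 1: flow for 0.5923 to horizon, guard not reached → x = (-0.6350, 1.8093)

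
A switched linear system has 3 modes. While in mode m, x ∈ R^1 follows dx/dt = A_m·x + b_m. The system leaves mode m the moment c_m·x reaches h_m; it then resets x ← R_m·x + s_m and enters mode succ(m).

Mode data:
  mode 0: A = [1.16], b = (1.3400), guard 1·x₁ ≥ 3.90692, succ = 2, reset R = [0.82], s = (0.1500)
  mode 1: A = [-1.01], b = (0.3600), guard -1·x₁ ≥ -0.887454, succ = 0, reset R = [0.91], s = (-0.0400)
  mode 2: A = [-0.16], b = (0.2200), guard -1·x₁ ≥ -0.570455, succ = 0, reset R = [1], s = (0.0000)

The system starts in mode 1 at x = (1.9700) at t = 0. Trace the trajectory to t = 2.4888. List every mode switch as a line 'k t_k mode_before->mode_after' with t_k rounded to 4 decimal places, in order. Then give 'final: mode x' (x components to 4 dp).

1 1.1004 1->0
2 1.9349 0->2
final: 2 3.1859

Mode 1: guard c·x = -0.8875 hit at Δt = 1.1004 (t = 1.1004), x⁻ = (0.8875) → reset → x⁺ = (0.7676), jump to mode 0
Mode 0: guard c·x = 3.9069 hit at Δt = 0.8345 (t = 1.9349), x⁻ = (3.9069) → reset → x⁺ = (3.3537), jump to mode 2
Mode 2: flow for 0.5539 to horizon, guard not reached → x = (3.1859)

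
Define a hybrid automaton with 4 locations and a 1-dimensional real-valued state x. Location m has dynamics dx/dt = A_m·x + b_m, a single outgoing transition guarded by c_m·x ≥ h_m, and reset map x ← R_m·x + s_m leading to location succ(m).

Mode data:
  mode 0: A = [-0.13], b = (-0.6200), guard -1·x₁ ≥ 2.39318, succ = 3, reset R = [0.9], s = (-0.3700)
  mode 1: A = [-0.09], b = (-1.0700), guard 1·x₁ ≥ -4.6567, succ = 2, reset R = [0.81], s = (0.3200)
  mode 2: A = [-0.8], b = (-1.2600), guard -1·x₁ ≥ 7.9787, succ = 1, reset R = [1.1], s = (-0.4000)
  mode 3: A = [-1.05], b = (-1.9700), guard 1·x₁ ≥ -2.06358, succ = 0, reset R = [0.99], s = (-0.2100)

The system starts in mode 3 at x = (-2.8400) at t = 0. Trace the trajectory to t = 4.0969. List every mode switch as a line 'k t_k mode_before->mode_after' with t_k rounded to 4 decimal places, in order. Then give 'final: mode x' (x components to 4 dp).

1 1.5597 3->0
2 2.0008 0->3
3 3.1820 3->0
4 3.6231 0->3
final: 3 -2.2700

Mode 3: guard c·x = -2.0636 hit at Δt = 1.5597 (t = 1.5597), x⁻ = (-2.0636) → reset → x⁺ = (-2.2529), jump to mode 0
Mode 0: guard c·x = 2.3932 hit at Δt = 0.4411 (t = 2.0008), x⁻ = (-2.3932) → reset → x⁺ = (-2.5239), jump to mode 3
Mode 3: guard c·x = -2.0636 hit at Δt = 1.1811 (t = 3.1820), x⁻ = (-2.0636) → reset → x⁺ = (-2.2529), jump to mode 0
Mode 0: guard c·x = 2.3932 hit at Δt = 0.4411 (t = 3.6231), x⁻ = (-2.3932) → reset → x⁺ = (-2.5239), jump to mode 3
Mode 3: flow for 0.4738 to horizon, guard not reached → x = (-2.2700)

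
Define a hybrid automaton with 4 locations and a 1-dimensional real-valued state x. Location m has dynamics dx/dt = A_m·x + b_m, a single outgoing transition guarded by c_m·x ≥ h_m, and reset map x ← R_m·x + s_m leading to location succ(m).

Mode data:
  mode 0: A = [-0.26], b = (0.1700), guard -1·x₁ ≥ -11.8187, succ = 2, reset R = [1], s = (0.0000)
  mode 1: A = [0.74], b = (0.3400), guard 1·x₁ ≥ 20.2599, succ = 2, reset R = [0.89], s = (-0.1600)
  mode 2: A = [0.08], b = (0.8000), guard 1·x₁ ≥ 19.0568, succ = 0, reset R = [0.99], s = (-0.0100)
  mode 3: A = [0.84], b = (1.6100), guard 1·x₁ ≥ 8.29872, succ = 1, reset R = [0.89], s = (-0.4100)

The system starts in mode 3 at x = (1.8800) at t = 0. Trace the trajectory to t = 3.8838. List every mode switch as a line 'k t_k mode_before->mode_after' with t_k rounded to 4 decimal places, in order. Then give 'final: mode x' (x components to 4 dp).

1 1.1783 3->1
2 2.5632 1->2
3 3.0839 2->0
final: 0 15.4383

Mode 3: guard c·x = 8.2987 hit at Δt = 1.1783 (t = 1.1783), x⁻ = (8.2987) → reset → x⁺ = (6.9759), jump to mode 1
Mode 1: guard c·x = 20.2599 hit at Δt = 1.3849 (t = 2.5632), x⁻ = (20.2599) → reset → x⁺ = (17.8713), jump to mode 2
Mode 2: guard c·x = 19.0568 hit at Δt = 0.5207 (t = 3.0839), x⁻ = (19.0568) → reset → x⁺ = (18.8562), jump to mode 0
Mode 0: flow for 0.7999 to horizon, guard not reached → x = (15.4383)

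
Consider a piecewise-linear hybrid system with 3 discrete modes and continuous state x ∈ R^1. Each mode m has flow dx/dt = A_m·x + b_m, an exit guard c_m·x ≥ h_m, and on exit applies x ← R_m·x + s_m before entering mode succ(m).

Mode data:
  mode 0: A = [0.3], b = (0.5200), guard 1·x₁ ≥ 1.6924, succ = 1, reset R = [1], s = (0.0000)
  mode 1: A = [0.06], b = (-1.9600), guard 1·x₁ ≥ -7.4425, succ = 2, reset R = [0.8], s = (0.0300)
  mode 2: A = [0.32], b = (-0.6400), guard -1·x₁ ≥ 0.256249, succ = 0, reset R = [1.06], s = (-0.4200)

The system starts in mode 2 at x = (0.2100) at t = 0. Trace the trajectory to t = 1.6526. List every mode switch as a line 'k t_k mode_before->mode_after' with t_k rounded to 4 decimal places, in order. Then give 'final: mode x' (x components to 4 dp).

1 0.7234 2->0
final: 0 -0.3567

Mode 2: guard c·x = 0.2562 hit at Δt = 0.7234 (t = 0.7234), x⁻ = (-0.2562) → reset → x⁺ = (-0.6916), jump to mode 0
Mode 0: flow for 0.9292 to horizon, guard not reached → x = (-0.3567)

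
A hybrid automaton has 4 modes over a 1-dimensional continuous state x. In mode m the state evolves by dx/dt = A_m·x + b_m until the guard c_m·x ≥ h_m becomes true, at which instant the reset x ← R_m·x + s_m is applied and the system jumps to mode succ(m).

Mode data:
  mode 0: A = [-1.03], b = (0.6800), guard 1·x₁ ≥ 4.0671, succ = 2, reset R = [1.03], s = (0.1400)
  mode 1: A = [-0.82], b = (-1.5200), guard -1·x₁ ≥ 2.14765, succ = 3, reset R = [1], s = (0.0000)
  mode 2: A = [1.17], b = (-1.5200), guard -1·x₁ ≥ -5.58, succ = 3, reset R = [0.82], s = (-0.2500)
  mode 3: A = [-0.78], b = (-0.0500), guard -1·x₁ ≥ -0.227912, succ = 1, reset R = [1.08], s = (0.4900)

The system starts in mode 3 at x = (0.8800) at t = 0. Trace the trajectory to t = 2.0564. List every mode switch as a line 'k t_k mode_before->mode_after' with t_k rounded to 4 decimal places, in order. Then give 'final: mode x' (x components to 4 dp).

Mode 3: guard c·x = -0.2279 hit at Δt = 1.5044 (t = 1.5044), x⁻ = (0.2279) → reset → x⁺ = (0.7361), jump to mode 1
Mode 1: flow for 0.5520 to horizon, guard not reached → x = (-0.2067)

1 1.5044 3->1
final: 1 -0.2067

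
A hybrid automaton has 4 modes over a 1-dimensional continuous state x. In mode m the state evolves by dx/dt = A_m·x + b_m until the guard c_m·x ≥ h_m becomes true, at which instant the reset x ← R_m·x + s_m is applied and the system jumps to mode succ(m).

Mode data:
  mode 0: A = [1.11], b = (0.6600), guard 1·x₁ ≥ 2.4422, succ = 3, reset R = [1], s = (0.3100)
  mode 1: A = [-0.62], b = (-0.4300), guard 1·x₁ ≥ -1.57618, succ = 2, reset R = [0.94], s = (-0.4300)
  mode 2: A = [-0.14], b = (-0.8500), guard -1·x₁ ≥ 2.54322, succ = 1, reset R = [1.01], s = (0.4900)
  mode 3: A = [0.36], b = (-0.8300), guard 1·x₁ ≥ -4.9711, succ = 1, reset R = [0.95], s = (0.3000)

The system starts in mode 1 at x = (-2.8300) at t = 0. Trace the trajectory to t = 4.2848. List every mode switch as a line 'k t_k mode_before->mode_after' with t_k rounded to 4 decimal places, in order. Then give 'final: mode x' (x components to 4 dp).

1 1.4258 1->2
2 2.6021 2->1
3 3.3289 1->2
final: 2 -2.4327

Mode 1: guard c·x = -1.5762 hit at Δt = 1.4258 (t = 1.4258), x⁻ = (-1.5762) → reset → x⁺ = (-1.9116), jump to mode 2
Mode 2: guard c·x = 2.5432 hit at Δt = 1.1763 (t = 2.6021), x⁻ = (-2.5432) → reset → x⁺ = (-2.0787), jump to mode 1
Mode 1: guard c·x = -1.5762 hit at Δt = 0.7268 (t = 3.3289), x⁻ = (-1.5762) → reset → x⁺ = (-1.9116), jump to mode 2
Mode 2: flow for 0.9559 to horizon, guard not reached → x = (-2.4327)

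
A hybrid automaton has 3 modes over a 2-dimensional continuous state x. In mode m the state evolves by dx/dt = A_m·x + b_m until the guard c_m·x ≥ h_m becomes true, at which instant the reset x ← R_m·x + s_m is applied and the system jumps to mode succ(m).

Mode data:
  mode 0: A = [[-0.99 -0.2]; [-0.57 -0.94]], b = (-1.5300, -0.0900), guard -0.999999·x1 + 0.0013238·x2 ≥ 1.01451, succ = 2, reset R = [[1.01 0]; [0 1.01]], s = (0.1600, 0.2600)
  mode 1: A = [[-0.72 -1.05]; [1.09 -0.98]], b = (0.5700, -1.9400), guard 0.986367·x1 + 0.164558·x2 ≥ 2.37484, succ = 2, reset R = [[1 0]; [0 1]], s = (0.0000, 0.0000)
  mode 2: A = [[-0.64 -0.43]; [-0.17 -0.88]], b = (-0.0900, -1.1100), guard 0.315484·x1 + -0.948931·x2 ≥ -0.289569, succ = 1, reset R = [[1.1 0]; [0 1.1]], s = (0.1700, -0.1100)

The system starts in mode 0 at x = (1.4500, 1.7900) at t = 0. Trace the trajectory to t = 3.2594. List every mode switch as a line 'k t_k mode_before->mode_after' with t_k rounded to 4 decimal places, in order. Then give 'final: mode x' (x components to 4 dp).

1 1.5509 0->2
2 2.0951 2->1
final: 1 0.9361 -1.1211

Mode 0: guard c·x = 1.0145 hit at Δt = 1.5509 (t = 1.5509), x⁻ = (-1.0138, 0.5181) → reset → x⁺ = (-0.8640, 0.7833), jump to mode 2
Mode 2: guard c·x = -0.2896 hit at Δt = 0.5442 (t = 2.0951), x⁻ = (-0.7254, 0.0640) → reset → x⁺ = (-0.6280, -0.0396), jump to mode 1
Mode 1: flow for 1.1643 to horizon, guard not reached → x = (0.9361, -1.1211)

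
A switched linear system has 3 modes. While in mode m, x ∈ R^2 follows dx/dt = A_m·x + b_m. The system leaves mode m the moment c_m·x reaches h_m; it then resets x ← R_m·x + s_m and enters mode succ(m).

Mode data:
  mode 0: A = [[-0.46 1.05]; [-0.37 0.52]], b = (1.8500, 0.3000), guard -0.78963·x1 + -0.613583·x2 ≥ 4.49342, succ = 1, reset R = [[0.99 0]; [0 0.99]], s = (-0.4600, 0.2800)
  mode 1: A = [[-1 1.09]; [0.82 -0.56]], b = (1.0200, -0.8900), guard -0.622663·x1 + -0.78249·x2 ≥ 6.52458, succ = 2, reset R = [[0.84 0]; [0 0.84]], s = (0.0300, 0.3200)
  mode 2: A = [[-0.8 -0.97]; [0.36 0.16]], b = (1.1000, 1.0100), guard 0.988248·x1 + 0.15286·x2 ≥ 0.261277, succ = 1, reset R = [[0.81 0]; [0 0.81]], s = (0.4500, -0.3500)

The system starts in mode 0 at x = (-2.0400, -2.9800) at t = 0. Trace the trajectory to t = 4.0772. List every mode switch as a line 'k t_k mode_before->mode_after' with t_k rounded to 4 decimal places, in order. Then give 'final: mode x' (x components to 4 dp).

1 1.3302 0->1
2 2.8920 1->2
3 3.5833 2->1
final: 1 -0.2775 -3.0596

Mode 0: guard c·x = 4.4934 hit at Δt = 1.3302 (t = 1.3302), x⁻ = (-2.7955, -3.7257) → reset → x⁺ = (-3.2275, -3.4084), jump to mode 1
Mode 1: guard c·x = 6.5246 hit at Δt = 1.5618 (t = 2.8920), x⁻ = (-3.8533, -5.2720) → reset → x⁺ = (-3.2067, -4.1085), jump to mode 2
Mode 2: guard c·x = 0.2613 hit at Δt = 0.6913 (t = 3.5833), x⁻ = (0.9008, -4.1143) → reset → x⁺ = (1.1796, -3.6826), jump to mode 1
Mode 1: flow for 0.4939 to horizon, guard not reached → x = (-0.2775, -3.0596)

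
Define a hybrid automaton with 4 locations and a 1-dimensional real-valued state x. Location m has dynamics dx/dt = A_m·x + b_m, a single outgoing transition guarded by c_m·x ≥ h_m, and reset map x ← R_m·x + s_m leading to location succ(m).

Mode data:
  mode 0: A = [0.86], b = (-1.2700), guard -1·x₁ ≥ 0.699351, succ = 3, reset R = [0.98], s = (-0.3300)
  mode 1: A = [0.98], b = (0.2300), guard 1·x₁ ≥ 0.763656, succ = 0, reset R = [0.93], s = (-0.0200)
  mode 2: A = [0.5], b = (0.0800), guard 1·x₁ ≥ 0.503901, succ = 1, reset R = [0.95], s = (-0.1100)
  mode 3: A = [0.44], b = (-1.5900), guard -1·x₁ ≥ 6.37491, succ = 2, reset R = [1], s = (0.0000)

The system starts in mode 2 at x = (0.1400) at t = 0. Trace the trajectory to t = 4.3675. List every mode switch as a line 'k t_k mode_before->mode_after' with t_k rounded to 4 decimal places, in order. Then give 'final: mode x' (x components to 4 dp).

1 1.5887 2->1
2 2.1025 1->0
3 3.2858 0->3
final: 3 -3.8369

Mode 2: guard c·x = 0.5039 hit at Δt = 1.5887 (t = 1.5887), x⁻ = (0.5039) → reset → x⁺ = (0.3687), jump to mode 1
Mode 1: guard c·x = 0.7637 hit at Δt = 0.5138 (t = 2.1025), x⁻ = (0.7637) → reset → x⁺ = (0.6902), jump to mode 0
Mode 0: guard c·x = 0.6994 hit at Δt = 1.1833 (t = 3.2858), x⁻ = (-0.6994) → reset → x⁺ = (-1.0154), jump to mode 3
Mode 3: flow for 1.0817 to horizon, guard not reached → x = (-3.8369)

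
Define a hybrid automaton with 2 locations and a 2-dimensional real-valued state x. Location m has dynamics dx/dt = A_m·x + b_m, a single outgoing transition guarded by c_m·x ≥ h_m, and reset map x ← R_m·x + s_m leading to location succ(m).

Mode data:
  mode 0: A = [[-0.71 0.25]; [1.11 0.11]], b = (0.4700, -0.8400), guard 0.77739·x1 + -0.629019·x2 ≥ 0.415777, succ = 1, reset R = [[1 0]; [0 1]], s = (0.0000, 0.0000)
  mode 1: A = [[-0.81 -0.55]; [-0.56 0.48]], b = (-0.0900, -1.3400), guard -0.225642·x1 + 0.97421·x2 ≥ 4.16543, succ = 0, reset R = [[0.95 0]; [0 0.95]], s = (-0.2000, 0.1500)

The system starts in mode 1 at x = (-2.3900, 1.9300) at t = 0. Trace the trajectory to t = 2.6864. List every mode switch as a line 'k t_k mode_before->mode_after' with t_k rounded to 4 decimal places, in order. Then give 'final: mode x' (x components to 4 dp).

Mode 1: guard c·x = 4.1654 hit at Δt = 1.5603 (t = 1.5603), x⁻ = (-2.1863, 3.7693) → reset → x⁺ = (-2.2769, 3.7309), jump to mode 0
Mode 0: flow for 1.1261 to horizon, guard not reached → x = (-0.1856, 1.7904)

1 1.5603 1->0
final: 0 -0.1856 1.7904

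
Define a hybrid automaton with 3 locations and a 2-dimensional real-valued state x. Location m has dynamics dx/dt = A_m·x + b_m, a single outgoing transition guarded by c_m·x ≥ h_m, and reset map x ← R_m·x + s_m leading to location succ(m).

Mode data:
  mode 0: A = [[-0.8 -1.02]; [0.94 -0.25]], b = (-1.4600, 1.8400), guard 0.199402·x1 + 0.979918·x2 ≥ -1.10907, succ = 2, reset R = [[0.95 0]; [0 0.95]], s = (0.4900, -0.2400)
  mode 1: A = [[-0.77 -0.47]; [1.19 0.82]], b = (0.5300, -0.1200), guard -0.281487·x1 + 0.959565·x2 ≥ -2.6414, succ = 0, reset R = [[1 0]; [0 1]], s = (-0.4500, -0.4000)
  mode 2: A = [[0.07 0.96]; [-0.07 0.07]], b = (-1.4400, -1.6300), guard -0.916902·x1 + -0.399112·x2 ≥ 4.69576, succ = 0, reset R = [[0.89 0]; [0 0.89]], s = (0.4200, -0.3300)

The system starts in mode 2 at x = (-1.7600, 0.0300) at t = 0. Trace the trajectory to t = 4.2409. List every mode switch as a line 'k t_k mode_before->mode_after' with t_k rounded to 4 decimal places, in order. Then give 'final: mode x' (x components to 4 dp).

Mode 2: guard c·x = 4.6958 hit at Δt = 1.1054 (t = 1.1054), x⁻ = (-4.4220, -1.6067) → reset → x⁺ = (-3.5156, -1.7599), jump to mode 0
Mode 0: guard c·x = -1.1091 hit at Δt = 1.5488 (t = 2.6542), x⁻ = (-0.9288, -0.9428) → reset → x⁺ = (-0.3924, -1.1357), jump to mode 2
Mode 2: guard c·x = 4.6958 hit at Δt = 1.0128 (t = 3.6670), x⁻ = (-3.9091, -2.7848) → reset → x⁺ = (-3.0591, -2.8085), jump to mode 0
Mode 0: flow for 0.5739 to horizon, guard not reached → x = (-1.3299, -2.5008)

1 1.1054 2->0
2 2.6542 0->2
3 3.6670 2->0
final: 0 -1.3299 -2.5008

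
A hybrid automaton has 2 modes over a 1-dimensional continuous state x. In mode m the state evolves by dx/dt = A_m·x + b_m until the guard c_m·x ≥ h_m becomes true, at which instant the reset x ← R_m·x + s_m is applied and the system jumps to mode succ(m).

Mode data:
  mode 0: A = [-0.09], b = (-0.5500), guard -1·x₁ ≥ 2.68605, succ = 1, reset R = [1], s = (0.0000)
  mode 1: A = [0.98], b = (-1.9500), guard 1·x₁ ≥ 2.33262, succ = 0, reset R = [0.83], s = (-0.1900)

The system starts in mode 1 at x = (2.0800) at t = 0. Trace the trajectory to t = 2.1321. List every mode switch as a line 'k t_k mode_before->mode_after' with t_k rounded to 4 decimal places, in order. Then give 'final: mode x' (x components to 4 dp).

1 1.3624 1->0
final: 0 1.2202

Mode 1: guard c·x = 2.3326 hit at Δt = 1.3624 (t = 1.3624), x⁻ = (2.3326) → reset → x⁺ = (1.7461), jump to mode 0
Mode 0: flow for 0.7697 to horizon, guard not reached → x = (1.2202)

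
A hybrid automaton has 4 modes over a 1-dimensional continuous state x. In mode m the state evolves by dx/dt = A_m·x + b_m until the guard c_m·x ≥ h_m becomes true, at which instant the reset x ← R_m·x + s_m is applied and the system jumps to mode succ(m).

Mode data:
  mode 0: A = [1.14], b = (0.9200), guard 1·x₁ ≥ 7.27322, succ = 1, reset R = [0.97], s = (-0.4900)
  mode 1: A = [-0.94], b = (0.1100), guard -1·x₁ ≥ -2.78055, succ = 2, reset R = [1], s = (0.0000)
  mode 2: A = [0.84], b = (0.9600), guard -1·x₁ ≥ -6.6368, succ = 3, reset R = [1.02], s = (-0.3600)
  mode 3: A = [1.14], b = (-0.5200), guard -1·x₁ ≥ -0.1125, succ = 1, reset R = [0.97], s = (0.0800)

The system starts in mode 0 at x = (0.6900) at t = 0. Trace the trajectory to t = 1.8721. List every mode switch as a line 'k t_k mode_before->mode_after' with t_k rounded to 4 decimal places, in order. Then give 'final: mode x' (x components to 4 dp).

Mode 0: guard c·x = 7.2732 hit at Δt = 1.4789 (t = 1.4789), x⁻ = (7.2732) → reset → x⁺ = (6.5650), jump to mode 1
Mode 1: flow for 0.3932 to horizon, guard not reached → x = (4.5726)

1 1.4789 0->1
final: 1 4.5726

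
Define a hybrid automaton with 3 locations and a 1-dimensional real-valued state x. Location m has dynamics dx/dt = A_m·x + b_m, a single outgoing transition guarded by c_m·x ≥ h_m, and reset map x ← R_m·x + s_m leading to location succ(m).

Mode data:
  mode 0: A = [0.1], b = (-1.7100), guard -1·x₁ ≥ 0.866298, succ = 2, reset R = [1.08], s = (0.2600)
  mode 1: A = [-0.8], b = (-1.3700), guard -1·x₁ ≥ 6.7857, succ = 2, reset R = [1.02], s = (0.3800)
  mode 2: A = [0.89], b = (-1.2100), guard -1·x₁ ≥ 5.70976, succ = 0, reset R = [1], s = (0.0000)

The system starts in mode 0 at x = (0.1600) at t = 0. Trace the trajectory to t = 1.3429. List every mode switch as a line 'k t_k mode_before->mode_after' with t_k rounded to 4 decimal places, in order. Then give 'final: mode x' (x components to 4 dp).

Mode 0: guard c·x = 0.8663 hit at Δt = 0.5882 (t = 0.5882), x⁻ = (-0.8663) → reset → x⁺ = (-0.6756), jump to mode 2
Mode 2: flow for 0.7547 to horizon, guard not reached → x = (-2.6243)

1 0.5882 0->2
final: 2 -2.6243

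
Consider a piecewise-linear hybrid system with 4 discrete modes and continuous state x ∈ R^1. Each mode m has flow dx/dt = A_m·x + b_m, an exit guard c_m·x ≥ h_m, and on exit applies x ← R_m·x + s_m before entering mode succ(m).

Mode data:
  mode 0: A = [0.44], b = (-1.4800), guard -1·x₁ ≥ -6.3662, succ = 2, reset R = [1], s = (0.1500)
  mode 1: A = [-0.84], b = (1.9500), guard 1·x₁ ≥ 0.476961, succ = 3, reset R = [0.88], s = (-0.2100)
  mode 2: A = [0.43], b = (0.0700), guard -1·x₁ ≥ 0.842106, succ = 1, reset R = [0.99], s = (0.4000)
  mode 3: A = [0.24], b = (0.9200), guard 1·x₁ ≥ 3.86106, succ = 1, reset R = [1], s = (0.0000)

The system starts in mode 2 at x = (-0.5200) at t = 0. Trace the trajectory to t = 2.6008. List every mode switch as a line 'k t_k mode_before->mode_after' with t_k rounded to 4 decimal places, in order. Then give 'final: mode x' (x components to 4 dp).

Mode 2: guard c·x = 0.8421 hit at Δt = 1.4948 (t = 1.4948), x⁻ = (-0.8421) → reset → x⁺ = (-0.4337), jump to mode 1
Mode 1: guard c·x = 0.4770 hit at Δt = 0.4777 (t = 1.9725), x⁻ = (0.4770) → reset → x⁺ = (0.2097), jump to mode 3
Mode 3: flow for 0.6283 to horizon, guard not reached → x = (0.8678)

1 1.4948 2->1
2 1.9725 1->3
final: 3 0.8678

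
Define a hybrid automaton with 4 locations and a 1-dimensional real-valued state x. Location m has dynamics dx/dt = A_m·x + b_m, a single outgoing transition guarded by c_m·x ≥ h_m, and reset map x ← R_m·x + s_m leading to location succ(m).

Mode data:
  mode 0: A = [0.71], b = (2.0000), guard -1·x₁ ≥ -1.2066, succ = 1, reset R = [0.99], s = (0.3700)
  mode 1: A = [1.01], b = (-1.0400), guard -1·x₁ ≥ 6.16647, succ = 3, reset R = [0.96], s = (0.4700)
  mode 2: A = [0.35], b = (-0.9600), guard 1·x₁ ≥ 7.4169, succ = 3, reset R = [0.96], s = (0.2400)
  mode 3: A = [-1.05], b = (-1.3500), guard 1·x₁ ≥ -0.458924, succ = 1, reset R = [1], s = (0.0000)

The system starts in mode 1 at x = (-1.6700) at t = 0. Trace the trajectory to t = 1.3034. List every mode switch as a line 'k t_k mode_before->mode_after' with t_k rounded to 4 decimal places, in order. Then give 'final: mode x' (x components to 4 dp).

Mode 1: guard c·x = 6.1665 hit at Δt = 0.9707 (t = 0.9707), x⁻ = (-6.1665) → reset → x⁺ = (-5.4498), jump to mode 3
Mode 3: flow for 0.3327 to horizon, guard not reached → x = (-4.2221)

1 0.9707 1->3
final: 3 -4.2221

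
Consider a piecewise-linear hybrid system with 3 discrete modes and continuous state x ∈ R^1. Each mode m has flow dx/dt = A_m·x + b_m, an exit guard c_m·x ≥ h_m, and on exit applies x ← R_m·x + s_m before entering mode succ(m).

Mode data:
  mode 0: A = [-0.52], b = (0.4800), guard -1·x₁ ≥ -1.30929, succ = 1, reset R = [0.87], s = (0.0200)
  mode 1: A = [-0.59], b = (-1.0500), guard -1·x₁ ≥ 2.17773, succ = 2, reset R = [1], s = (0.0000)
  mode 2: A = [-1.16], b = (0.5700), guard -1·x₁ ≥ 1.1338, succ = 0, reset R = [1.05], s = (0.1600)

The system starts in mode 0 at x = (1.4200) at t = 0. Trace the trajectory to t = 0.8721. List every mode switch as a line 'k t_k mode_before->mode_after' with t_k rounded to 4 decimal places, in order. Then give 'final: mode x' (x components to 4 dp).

Mode 0: guard c·x = -1.3093 hit at Δt = 0.4847 (t = 0.4847), x⁻ = (1.3093) → reset → x⁺ = (1.1591), jump to mode 1
Mode 1: flow for 0.3874 to horizon, guard not reached → x = (0.5586)

1 0.4847 0->1
final: 1 0.5586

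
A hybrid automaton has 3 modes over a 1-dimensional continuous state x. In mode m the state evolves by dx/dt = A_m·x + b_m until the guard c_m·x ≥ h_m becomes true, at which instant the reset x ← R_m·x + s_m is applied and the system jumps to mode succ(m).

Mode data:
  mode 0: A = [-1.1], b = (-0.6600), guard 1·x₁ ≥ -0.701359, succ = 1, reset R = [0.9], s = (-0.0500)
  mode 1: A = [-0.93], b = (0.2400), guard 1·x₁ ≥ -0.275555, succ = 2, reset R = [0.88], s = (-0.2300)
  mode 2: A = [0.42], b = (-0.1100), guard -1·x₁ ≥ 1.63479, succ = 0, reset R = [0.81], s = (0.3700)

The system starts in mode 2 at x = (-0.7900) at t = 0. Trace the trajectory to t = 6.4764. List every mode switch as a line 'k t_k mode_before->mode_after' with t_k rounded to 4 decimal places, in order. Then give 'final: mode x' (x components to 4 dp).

1 1.4036 2->0
2 2.5410 0->1
3 3.1490 1->2
4 5.4081 2->0
final: 0 -0.7094

Mode 2: guard c·x = 1.6348 hit at Δt = 1.4036 (t = 1.4036), x⁻ = (-1.6348) → reset → x⁺ = (-0.9542), jump to mode 0
Mode 0: guard c·x = -0.7014 hit at Δt = 1.1374 (t = 2.5410), x⁻ = (-0.7014) → reset → x⁺ = (-0.6812), jump to mode 1
Mode 1: guard c·x = -0.2756 hit at Δt = 0.6080 (t = 3.1490), x⁻ = (-0.2756) → reset → x⁺ = (-0.4725), jump to mode 2
Mode 2: guard c·x = 1.6348 hit at Δt = 2.2591 (t = 5.4081), x⁻ = (-1.6348) → reset → x⁺ = (-0.9542), jump to mode 0
Mode 0: flow for 1.0683 to horizon, guard not reached → x = (-0.7094)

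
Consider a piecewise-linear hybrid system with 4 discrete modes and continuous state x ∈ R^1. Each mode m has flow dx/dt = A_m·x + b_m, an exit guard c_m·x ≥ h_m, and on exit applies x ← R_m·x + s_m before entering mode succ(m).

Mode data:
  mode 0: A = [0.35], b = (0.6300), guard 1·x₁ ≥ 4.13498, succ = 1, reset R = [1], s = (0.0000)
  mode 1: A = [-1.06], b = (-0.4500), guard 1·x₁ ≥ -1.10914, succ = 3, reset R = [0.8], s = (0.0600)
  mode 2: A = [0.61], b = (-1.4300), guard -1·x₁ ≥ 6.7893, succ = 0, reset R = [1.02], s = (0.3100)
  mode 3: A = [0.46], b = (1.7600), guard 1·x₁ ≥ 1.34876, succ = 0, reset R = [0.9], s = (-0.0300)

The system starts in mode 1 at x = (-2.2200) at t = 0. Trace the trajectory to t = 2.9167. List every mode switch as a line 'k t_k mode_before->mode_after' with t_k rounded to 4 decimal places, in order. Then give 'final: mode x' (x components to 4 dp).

Mode 1: guard c·x = -1.1091 hit at Δt = 0.9096 (t = 0.9096), x⁻ = (-1.1091) → reset → x⁺ = (-0.8273), jump to mode 3
Mode 3: guard c·x = 1.3488 hit at Δt = 1.1861 (t = 2.0957), x⁻ = (1.3488) → reset → x⁺ = (1.1839), jump to mode 0
Mode 0: flow for 0.8210 to horizon, guard not reached → x = (2.1772)

1 0.9096 1->3
2 2.0957 3->0
final: 0 2.1772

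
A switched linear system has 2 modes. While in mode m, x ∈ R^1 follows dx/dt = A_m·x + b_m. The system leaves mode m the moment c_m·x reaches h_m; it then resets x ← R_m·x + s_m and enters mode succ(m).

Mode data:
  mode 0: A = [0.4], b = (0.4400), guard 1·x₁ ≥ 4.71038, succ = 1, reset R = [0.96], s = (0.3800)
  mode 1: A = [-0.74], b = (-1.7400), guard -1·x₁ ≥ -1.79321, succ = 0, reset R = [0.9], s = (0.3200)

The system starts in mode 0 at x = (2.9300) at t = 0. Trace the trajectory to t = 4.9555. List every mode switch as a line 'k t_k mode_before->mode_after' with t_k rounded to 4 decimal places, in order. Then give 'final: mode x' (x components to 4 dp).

1 0.9147 0->1
2 1.6710 1->0
3 3.2955 0->1
4 4.0518 1->0
final: 0 3.2550

Mode 0: guard c·x = 4.7104 hit at Δt = 0.9147 (t = 0.9147), x⁻ = (4.7104) → reset → x⁺ = (4.9020), jump to mode 1
Mode 1: guard c·x = -1.7932 hit at Δt = 0.7563 (t = 1.6710), x⁻ = (1.7932) → reset → x⁺ = (1.9339), jump to mode 0
Mode 0: guard c·x = 4.7104 hit at Δt = 1.6245 (t = 3.2955), x⁻ = (4.7104) → reset → x⁺ = (4.9020), jump to mode 1
Mode 1: guard c·x = -1.7932 hit at Δt = 0.7563 (t = 4.0518), x⁻ = (1.7932) → reset → x⁺ = (1.9339), jump to mode 0
Mode 0: flow for 0.9037 to horizon, guard not reached → x = (3.2550)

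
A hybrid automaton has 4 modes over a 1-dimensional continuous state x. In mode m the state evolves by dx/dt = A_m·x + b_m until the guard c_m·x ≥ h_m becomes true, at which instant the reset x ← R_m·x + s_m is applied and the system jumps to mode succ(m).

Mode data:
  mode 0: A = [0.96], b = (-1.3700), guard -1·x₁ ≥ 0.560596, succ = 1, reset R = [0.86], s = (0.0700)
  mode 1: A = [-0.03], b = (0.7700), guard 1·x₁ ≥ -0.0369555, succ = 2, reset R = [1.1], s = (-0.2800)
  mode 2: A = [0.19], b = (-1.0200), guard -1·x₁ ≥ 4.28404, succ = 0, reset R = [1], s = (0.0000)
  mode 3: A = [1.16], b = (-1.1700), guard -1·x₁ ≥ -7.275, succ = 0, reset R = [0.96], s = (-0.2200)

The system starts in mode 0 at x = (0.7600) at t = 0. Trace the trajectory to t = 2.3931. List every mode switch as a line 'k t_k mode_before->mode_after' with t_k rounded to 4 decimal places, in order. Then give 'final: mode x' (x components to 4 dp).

1 1.1373 0->1
2 1.6203 1->2
final: 2 -1.2204

Mode 0: guard c·x = 0.5606 hit at Δt = 1.1373 (t = 1.1373), x⁻ = (-0.5606) → reset → x⁺ = (-0.4121), jump to mode 1
Mode 1: guard c·x = -0.0370 hit at Δt = 0.4830 (t = 1.6203), x⁻ = (-0.0370) → reset → x⁺ = (-0.3207), jump to mode 2
Mode 2: flow for 0.7728 to horizon, guard not reached → x = (-1.2204)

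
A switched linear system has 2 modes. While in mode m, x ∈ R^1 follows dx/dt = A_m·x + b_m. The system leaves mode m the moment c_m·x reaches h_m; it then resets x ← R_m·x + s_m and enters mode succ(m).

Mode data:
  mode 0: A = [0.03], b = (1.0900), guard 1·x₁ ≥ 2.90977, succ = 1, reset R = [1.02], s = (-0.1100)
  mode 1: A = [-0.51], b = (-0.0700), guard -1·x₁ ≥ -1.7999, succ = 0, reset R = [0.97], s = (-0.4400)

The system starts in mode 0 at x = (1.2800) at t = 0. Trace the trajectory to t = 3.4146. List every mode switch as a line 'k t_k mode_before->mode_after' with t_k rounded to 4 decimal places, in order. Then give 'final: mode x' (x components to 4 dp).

1 1.4139 0->1
2 2.2684 1->0
final: 0 2.6227

Mode 0: guard c·x = 2.9098 hit at Δt = 1.4139 (t = 1.4139), x⁻ = (2.9098) → reset → x⁺ = (2.8580), jump to mode 1
Mode 1: guard c·x = -1.7999 hit at Δt = 0.8545 (t = 2.2684), x⁻ = (1.7999) → reset → x⁺ = (1.3059), jump to mode 0
Mode 0: flow for 1.1462 to horizon, guard not reached → x = (2.6227)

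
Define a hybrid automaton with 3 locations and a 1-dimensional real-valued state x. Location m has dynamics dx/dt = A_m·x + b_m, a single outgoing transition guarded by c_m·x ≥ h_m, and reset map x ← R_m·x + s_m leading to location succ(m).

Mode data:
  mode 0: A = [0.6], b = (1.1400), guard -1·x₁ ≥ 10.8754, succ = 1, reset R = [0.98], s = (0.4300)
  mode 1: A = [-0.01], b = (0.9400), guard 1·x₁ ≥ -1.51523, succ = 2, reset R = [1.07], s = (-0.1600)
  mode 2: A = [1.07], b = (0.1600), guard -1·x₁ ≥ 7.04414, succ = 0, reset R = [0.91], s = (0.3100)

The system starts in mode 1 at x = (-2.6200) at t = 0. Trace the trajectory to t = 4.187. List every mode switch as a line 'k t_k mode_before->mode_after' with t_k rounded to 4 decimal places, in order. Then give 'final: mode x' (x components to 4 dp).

Mode 1: guard c·x = -1.5152 hit at Δt = 1.1500 (t = 1.1500), x⁻ = (-1.5152) → reset → x⁺ = (-1.7813), jump to mode 2
Mode 2: guard c·x = 7.0441 hit at Δt = 1.3468 (t = 2.4968), x⁻ = (-7.0441) → reset → x⁺ = (-6.1002), jump to mode 0
Mode 0: guard c·x = 10.8754 hit at Δt = 1.2656 (t = 3.7624), x⁻ = (-10.8754) → reset → x⁺ = (-10.2279), jump to mode 1
Mode 1: flow for 0.4246 to horizon, guard not reached → x = (-9.7863)

1 1.1500 1->2
2 2.4968 2->0
3 3.7624 0->1
final: 1 -9.7863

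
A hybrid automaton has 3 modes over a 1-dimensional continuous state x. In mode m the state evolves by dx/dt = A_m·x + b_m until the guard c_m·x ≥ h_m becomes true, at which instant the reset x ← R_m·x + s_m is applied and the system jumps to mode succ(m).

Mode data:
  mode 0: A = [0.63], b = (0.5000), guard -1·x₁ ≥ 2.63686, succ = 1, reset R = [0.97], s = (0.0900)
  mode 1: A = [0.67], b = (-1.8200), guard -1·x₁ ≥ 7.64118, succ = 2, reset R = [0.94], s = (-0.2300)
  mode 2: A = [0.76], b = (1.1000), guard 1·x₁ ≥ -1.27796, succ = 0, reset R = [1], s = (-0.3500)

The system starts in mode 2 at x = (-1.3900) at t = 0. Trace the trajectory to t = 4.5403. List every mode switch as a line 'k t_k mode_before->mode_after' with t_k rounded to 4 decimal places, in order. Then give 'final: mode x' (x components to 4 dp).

Mode 2: guard c·x = -1.2780 hit at Δt = 1.4248 (t = 1.4248), x⁻ = (-1.2780) → reset → x⁺ = (-1.6280), jump to mode 0
Mode 0: guard c·x = 2.6369 hit at Δt = 1.2582 (t = 2.6830), x⁻ = (-2.6369) → reset → x⁺ = (-2.4678), jump to mode 1
Mode 1: guard c·x = 7.6412 hit at Δt = 1.0330 (t = 3.7160), x⁻ = (-7.6412) → reset → x⁺ = (-7.4127), jump to mode 2
Mode 2: flow for 0.8243 to horizon, guard not reached → x = (-12.6089)

1 1.4248 2->0
2 2.6830 0->1
3 3.7160 1->2
final: 2 -12.6089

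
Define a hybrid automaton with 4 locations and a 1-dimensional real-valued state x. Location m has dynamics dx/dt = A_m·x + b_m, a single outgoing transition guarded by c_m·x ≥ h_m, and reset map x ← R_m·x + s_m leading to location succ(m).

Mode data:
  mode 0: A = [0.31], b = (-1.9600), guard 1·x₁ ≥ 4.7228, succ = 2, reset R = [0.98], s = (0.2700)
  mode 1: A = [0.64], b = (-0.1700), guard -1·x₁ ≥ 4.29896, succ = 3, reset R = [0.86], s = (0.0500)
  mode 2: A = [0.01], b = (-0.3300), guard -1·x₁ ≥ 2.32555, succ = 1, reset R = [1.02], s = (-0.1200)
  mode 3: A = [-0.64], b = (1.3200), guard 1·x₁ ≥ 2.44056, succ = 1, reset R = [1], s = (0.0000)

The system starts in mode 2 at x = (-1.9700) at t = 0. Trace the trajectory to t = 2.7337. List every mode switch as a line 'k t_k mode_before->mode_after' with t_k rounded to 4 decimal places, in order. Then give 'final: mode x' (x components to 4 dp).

1 1.0116 2->1
2 1.7990 1->3
final: 3 -1.0766

Mode 2: guard c·x = 2.3255 hit at Δt = 1.0116 (t = 1.0116), x⁻ = (-2.3255) → reset → x⁺ = (-2.4921), jump to mode 1
Mode 1: guard c·x = 4.2990 hit at Δt = 0.7874 (t = 1.7990), x⁻ = (-4.2990) → reset → x⁺ = (-3.6471), jump to mode 3
Mode 3: flow for 0.9347 to horizon, guard not reached → x = (-1.0766)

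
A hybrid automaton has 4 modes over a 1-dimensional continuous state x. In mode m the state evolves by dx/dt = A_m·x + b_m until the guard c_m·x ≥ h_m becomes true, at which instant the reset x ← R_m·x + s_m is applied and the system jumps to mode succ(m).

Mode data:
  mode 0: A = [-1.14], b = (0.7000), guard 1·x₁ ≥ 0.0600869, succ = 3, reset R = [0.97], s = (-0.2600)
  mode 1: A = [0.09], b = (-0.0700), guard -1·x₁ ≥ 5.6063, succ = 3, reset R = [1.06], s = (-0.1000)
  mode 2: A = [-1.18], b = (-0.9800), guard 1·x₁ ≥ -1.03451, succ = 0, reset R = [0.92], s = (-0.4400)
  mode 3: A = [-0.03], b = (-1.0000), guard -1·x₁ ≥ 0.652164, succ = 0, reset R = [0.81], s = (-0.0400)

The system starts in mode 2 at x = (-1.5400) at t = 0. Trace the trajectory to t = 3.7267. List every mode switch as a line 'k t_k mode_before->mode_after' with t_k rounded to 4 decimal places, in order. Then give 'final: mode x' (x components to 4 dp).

1 1.0563 2->0
2 2.1850 0->3
3 2.6413 3->0
4 3.3063 0->3
final: 3 -0.6169

Mode 2: guard c·x = -1.0345 hit at Δt = 1.0563 (t = 1.0563), x⁻ = (-1.0345) → reset → x⁺ = (-1.3917), jump to mode 0
Mode 0: guard c·x = 0.0601 hit at Δt = 1.1287 (t = 2.1850), x⁻ = (0.0601) → reset → x⁺ = (-0.2017), jump to mode 3
Mode 3: guard c·x = 0.6522 hit at Δt = 0.4563 (t = 2.6413), x⁻ = (-0.6522) → reset → x⁺ = (-0.5683), jump to mode 0
Mode 0: guard c·x = 0.0601 hit at Δt = 0.6650 (t = 3.3063), x⁻ = (0.0601) → reset → x⁺ = (-0.2017), jump to mode 3
Mode 3: flow for 0.4204 to horizon, guard not reached → x = (-0.6169)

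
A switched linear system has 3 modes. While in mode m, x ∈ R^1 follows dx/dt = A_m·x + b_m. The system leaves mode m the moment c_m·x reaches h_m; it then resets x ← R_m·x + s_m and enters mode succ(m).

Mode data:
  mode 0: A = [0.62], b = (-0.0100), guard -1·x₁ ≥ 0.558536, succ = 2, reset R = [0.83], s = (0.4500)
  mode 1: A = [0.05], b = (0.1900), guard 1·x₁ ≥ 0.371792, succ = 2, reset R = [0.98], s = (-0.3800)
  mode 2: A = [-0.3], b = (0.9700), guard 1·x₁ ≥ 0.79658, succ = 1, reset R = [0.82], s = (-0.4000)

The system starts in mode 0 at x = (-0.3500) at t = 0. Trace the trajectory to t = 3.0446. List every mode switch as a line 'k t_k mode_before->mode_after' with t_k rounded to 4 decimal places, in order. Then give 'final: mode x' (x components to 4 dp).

1 0.7271 0->2
2 1.6839 2->1
3 2.2607 1->2
final: 2 0.6652

Mode 0: guard c·x = 0.5585 hit at Δt = 0.7271 (t = 0.7271), x⁻ = (-0.5585) → reset → x⁺ = (-0.0136), jump to mode 2
Mode 2: guard c·x = 0.7966 hit at Δt = 0.9568 (t = 1.6839), x⁻ = (0.7966) → reset → x⁺ = (0.2532), jump to mode 1
Mode 1: guard c·x = 0.3718 hit at Δt = 0.5768 (t = 2.2607), x⁻ = (0.3718) → reset → x⁺ = (-0.0156), jump to mode 2
Mode 2: flow for 0.7839 to horizon, guard not reached → x = (0.6652)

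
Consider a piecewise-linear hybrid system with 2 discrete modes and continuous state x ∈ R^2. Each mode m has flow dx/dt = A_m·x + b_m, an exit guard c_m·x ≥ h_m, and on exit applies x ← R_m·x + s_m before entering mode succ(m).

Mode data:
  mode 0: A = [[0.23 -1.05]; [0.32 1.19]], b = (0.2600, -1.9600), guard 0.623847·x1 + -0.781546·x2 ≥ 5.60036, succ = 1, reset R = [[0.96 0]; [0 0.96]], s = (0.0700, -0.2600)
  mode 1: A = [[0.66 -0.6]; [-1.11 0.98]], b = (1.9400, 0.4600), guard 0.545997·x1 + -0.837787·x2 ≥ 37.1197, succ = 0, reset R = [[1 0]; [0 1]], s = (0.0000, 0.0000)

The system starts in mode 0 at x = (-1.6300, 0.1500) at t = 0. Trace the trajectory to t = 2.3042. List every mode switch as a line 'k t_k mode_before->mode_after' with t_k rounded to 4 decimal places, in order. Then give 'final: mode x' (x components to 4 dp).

1 1.2484 0->1
final: 1 17.6740 -28.9356

Mode 0: guard c·x = 5.6004 hit at Δt = 1.2484 (t = 1.2484), x⁻ = (1.4478, -6.0101) → reset → x⁺ = (1.4599, -6.0297), jump to mode 1
Mode 1: flow for 1.0558 to horizon, guard not reached → x = (17.6740, -28.9356)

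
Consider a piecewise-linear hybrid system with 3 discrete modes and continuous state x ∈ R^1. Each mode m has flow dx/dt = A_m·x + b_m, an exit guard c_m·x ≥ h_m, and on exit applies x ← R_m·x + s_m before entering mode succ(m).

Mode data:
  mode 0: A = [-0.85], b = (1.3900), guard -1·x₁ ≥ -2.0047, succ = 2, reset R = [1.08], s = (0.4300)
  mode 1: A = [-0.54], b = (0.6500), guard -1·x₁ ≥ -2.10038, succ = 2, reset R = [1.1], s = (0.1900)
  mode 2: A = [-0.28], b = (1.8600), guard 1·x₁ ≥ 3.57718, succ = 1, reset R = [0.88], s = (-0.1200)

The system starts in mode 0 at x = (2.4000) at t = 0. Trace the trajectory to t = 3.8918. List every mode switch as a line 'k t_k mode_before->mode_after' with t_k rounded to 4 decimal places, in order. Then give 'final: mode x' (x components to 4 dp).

Mode 0: guard c·x = -2.0047 hit at Δt = 0.8560 (t = 0.8560), x⁻ = (2.0047) → reset → x⁺ = (2.5951), jump to mode 2
Mode 2: guard c·x = 3.5772 hit at Δt = 0.9925 (t = 1.8485), x⁻ = (3.5772) → reset → x⁺ = (3.0279), jump to mode 1
Mode 1: guard c·x = -2.1004 hit at Δt = 1.3152 (t = 3.1637), x⁻ = (2.1004) → reset → x⁺ = (2.5004), jump to mode 2
Mode 2: flow for 0.7281 to horizon, guard not reached → x = (3.2644)

1 0.8560 0->2
2 1.8485 2->1
3 3.1637 1->2
final: 2 3.2644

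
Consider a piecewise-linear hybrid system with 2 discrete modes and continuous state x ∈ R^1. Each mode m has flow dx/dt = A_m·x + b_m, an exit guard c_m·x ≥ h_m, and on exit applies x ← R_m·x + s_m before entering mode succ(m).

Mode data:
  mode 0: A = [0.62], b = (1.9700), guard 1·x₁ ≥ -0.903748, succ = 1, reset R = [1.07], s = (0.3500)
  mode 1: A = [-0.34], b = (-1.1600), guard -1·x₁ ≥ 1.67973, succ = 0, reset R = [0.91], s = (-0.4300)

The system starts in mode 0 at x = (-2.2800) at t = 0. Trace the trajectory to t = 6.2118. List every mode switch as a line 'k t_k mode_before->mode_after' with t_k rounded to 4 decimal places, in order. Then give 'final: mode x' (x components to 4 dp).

Mode 0: guard c·x = -0.9037 hit at Δt = 1.4994 (t = 1.4994), x⁻ = (-0.9037) → reset → x⁺ = (-0.6170), jump to mode 1
Mode 1: guard c·x = 1.6797 hit at Δt = 1.4072 (t = 2.9066), x⁻ = (-1.6797) → reset → x⁺ = (-1.9586), jump to mode 0
Mode 0: guard c·x = -0.9037 hit at Δt = 1.0056 (t = 3.9122), x⁻ = (-0.9037) → reset → x⁺ = (-0.6170), jump to mode 1
Mode 1: guard c·x = 1.6797 hit at Δt = 1.4072 (t = 5.3194), x⁻ = (-1.6797) → reset → x⁺ = (-1.9586), jump to mode 0
Mode 0: flow for 0.8924 to horizon, guard not reached → x = (-1.0579)

1 1.4994 0->1
2 2.9066 1->0
3 3.9122 0->1
4 5.3194 1->0
final: 0 -1.0579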